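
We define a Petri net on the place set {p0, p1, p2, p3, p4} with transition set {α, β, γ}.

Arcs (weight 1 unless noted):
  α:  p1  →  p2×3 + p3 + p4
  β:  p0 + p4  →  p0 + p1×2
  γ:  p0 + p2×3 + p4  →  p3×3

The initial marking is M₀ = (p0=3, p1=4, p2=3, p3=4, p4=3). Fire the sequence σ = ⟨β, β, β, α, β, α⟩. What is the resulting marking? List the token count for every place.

step 1: fire β:  (p0=3, p1=4, p2=3, p3=4, p4=3) → (p0=3, p1=6, p2=3, p3=4, p4=2)
step 2: fire β:  (p0=3, p1=6, p2=3, p3=4, p4=2) → (p0=3, p1=8, p2=3, p3=4, p4=1)
step 3: fire β:  (p0=3, p1=8, p2=3, p3=4, p4=1) → (p0=3, p1=10, p2=3, p3=4, p4=0)
step 4: fire α:  (p0=3, p1=10, p2=3, p3=4, p4=0) → (p0=3, p1=9, p2=6, p3=5, p4=1)
step 5: fire β:  (p0=3, p1=9, p2=6, p3=5, p4=1) → (p0=3, p1=11, p2=6, p3=5, p4=0)
step 6: fire α:  (p0=3, p1=11, p2=6, p3=5, p4=0) → (p0=3, p1=10, p2=9, p3=6, p4=1)

(p0=3, p1=10, p2=9, p3=6, p4=1)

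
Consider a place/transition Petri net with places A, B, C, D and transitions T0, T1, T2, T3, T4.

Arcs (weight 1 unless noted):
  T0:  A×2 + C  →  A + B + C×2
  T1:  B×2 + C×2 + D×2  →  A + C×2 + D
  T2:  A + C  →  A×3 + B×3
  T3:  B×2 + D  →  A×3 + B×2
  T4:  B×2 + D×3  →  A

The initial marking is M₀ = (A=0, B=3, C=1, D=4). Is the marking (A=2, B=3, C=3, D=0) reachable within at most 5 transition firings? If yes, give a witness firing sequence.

step 1: fire T3:  (A=0, B=3, C=1, D=4) → (A=3, B=3, C=1, D=3)
step 2: fire T0:  (A=3, B=3, C=1, D=3) → (A=2, B=4, C=2, D=3)
step 3: fire T0:  (A=2, B=4, C=2, D=3) → (A=1, B=5, C=3, D=3)
step 4: fire T4:  (A=1, B=5, C=3, D=3) → (A=2, B=3, C=3, D=0)

YES — reachable via ⟨T3, T0, T0, T4⟩ (4 firings)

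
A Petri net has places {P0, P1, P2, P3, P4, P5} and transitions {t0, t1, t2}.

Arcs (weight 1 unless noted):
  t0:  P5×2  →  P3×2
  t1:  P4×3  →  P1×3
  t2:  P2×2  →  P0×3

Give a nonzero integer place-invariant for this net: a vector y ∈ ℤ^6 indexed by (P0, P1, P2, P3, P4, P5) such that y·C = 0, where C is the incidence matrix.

y = (P0:2, P1:0, P2:3, P3:0, P4:0, P5:0)

Incidence matrix C (rows=places, cols=transitions):
       t0   t1   t2
   P0   0    0    3
   P1   0    3    0
   P2   0    0   -2
   P3   2    0    0
   P4   0   -3    0
   P5  -2    0    0

Candidate y = [2, 0, 3, 0, 0, 0]; check y·C column-wise:
  col t0: 2·0 + 3·0 + 0·2 + 0·-2 = 0
  col t1: 2·0 + 0·3 + 3·0 + 0·-3 = 0
  col t2: 2·3 + 3·-2 = 0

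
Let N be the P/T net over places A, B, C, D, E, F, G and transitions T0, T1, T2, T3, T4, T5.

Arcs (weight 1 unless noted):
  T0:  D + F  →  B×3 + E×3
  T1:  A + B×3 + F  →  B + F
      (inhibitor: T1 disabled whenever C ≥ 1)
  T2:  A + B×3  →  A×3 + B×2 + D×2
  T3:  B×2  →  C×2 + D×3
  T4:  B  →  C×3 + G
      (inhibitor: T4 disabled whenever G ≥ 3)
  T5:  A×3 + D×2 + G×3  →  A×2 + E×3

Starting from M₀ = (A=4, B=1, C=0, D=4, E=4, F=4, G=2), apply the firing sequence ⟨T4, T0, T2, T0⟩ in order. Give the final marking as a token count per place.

(A=6, B=5, C=3, D=4, E=10, F=2, G=3)

step 1: fire T4:  (A=4, B=1, C=0, D=4, E=4, F=4, G=2) → (A=4, B=0, C=3, D=4, E=4, F=4, G=3)
step 2: fire T0:  (A=4, B=0, C=3, D=4, E=4, F=4, G=3) → (A=4, B=3, C=3, D=3, E=7, F=3, G=3)
step 3: fire T2:  (A=4, B=3, C=3, D=3, E=7, F=3, G=3) → (A=6, B=2, C=3, D=5, E=7, F=3, G=3)
step 4: fire T0:  (A=6, B=2, C=3, D=5, E=7, F=3, G=3) → (A=6, B=5, C=3, D=4, E=10, F=2, G=3)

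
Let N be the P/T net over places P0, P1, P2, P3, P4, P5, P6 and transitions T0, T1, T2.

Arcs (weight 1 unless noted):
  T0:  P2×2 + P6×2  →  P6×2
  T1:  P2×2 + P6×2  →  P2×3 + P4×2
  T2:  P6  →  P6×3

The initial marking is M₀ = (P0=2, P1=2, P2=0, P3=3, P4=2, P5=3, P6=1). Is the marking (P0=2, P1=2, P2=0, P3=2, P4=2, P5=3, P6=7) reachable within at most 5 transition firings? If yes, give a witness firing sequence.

NO — not reachable within 5 firings

depth 0: 1 marking
depth 1: 2 markings reached so far
depth 2: 3 markings reached so far
depth 3: 4 markings reached so far
depth 4: 5 markings reached so far
depth 5: 6 markings reached so far
target is not among the 6 markings reachable within 5 steps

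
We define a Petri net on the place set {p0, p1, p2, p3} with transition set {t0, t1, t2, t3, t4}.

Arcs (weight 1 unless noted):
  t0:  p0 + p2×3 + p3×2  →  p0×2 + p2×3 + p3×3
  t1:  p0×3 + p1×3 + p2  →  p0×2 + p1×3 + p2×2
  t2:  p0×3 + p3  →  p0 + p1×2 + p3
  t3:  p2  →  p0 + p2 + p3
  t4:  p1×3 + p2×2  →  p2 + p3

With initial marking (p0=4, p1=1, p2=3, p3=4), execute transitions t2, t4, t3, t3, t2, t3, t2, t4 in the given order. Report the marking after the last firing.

(p0=1, p1=1, p2=1, p3=9)

step 1: fire t2:  (p0=4, p1=1, p2=3, p3=4) → (p0=2, p1=3, p2=3, p3=4)
step 2: fire t4:  (p0=2, p1=3, p2=3, p3=4) → (p0=2, p1=0, p2=2, p3=5)
step 3: fire t3:  (p0=2, p1=0, p2=2, p3=5) → (p0=3, p1=0, p2=2, p3=6)
step 4: fire t3:  (p0=3, p1=0, p2=2, p3=6) → (p0=4, p1=0, p2=2, p3=7)
step 5: fire t2:  (p0=4, p1=0, p2=2, p3=7) → (p0=2, p1=2, p2=2, p3=7)
step 6: fire t3:  (p0=2, p1=2, p2=2, p3=7) → (p0=3, p1=2, p2=2, p3=8)
step 7: fire t2:  (p0=3, p1=2, p2=2, p3=8) → (p0=1, p1=4, p2=2, p3=8)
step 8: fire t4:  (p0=1, p1=4, p2=2, p3=8) → (p0=1, p1=1, p2=1, p3=9)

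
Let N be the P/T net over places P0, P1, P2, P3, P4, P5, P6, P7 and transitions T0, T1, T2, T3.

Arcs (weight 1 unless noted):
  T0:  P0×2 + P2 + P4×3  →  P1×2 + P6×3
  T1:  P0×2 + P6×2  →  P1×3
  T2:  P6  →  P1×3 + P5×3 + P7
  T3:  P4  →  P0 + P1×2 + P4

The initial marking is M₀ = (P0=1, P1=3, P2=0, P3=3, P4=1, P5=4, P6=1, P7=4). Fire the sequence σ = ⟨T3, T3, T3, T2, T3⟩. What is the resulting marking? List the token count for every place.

(P0=5, P1=14, P2=0, P3=3, P4=1, P5=7, P6=0, P7=5)

step 1: fire T3:  (P0=1, P1=3, P2=0, P3=3, P4=1, P5=4, P6=1, P7=4) → (P0=2, P1=5, P2=0, P3=3, P4=1, P5=4, P6=1, P7=4)
step 2: fire T3:  (P0=2, P1=5, P2=0, P3=3, P4=1, P5=4, P6=1, P7=4) → (P0=3, P1=7, P2=0, P3=3, P4=1, P5=4, P6=1, P7=4)
step 3: fire T3:  (P0=3, P1=7, P2=0, P3=3, P4=1, P5=4, P6=1, P7=4) → (P0=4, P1=9, P2=0, P3=3, P4=1, P5=4, P6=1, P7=4)
step 4: fire T2:  (P0=4, P1=9, P2=0, P3=3, P4=1, P5=4, P6=1, P7=4) → (P0=4, P1=12, P2=0, P3=3, P4=1, P5=7, P6=0, P7=5)
step 5: fire T3:  (P0=4, P1=12, P2=0, P3=3, P4=1, P5=7, P6=0, P7=5) → (P0=5, P1=14, P2=0, P3=3, P4=1, P5=7, P6=0, P7=5)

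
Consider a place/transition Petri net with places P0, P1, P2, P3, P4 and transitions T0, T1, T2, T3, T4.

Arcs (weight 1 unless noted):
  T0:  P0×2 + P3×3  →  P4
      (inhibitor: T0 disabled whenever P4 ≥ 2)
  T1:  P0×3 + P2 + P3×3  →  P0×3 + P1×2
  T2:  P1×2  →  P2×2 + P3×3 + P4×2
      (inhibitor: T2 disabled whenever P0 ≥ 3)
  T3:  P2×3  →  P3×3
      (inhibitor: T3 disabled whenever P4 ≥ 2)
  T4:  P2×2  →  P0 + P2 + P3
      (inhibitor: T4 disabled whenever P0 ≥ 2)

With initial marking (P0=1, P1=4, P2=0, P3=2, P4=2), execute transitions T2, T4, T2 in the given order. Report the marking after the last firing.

(P0=2, P1=0, P2=3, P3=9, P4=6)

step 1: fire T2:  (P0=1, P1=4, P2=0, P3=2, P4=2) → (P0=1, P1=2, P2=2, P3=5, P4=4)
step 2: fire T4:  (P0=1, P1=2, P2=2, P3=5, P4=4) → (P0=2, P1=2, P2=1, P3=6, P4=4)
step 3: fire T2:  (P0=2, P1=2, P2=1, P3=6, P4=4) → (P0=2, P1=0, P2=3, P3=9, P4=6)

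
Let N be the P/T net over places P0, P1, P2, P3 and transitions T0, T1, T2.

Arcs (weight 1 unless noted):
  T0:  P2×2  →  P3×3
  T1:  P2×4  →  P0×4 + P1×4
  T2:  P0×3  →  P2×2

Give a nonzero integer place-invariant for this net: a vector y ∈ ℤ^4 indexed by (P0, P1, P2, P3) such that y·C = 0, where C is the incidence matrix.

y = (P0:2, P1:1, P2:3, P3:2)

Incidence matrix C (rows=places, cols=transitions):
       T0   T1   T2
   P0   0    4   -3
   P1   0    4    0
   P2  -2   -4    2
   P3   3    0    0

Candidate y = [2, 1, 3, 2]; check y·C column-wise:
  col T0: 2·0 + 1·0 + 3·-2 + 2·3 = 0
  col T1: 2·4 + 1·4 + 3·-4 + 2·0 = 0
  col T2: 2·-3 + 1·0 + 3·2 + 2·0 = 0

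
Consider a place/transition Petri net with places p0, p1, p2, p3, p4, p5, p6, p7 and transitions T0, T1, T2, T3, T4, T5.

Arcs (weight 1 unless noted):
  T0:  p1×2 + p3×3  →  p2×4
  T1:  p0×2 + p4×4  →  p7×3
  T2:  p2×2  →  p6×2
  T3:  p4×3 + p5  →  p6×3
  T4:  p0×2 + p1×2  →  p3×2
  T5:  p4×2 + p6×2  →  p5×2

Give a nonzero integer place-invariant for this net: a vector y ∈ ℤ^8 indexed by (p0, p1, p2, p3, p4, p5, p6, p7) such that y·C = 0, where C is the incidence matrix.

Incidence matrix C (rows=places, cols=transitions):
       T0   T1   T2   T3   T4   T5
   p0   0   -2    0    0   -2    0
   p1  -2    0    0    0   -2    0
   p2   4    0   -2    0    0    0
   p3  -3    0    0    0    2    0
   p4   0   -4    0   -3    0   -2
   p5   0    0    0   -1    0    2
   p6   0    0    2    3    0   -2
   p7   0    3    0    0    0    0

Candidate y = [10, -14, -10, -4, -5, -15, -10, 0]; check y·C column-wise:
  col T0: 10·0 + -14·-2 + -10·4 + -4·-3 + -5·0 + -15·0 + -10·0 = 0
  col T1: 10·-2 + -14·0 + -10·0 + -4·0 + -5·-4 + -15·0 + -10·0 + 0·3 = 0
  col T2: 10·0 + -14·0 + -10·-2 + -4·0 + -5·0 + -15·0 + -10·2 = 0
  col T3: 10·0 + -14·0 + -10·0 + -4·0 + -5·-3 + -15·-1 + -10·3 = 0
  col T4: 10·-2 + -14·-2 + -10·0 + -4·2 + -5·0 + -15·0 + -10·0 = 0
  col T5: 10·0 + -14·0 + -10·0 + -4·0 + -5·-2 + -15·2 + -10·-2 = 0

y = (p0:10, p1:-14, p2:-10, p3:-4, p4:-5, p5:-15, p6:-10, p7:0)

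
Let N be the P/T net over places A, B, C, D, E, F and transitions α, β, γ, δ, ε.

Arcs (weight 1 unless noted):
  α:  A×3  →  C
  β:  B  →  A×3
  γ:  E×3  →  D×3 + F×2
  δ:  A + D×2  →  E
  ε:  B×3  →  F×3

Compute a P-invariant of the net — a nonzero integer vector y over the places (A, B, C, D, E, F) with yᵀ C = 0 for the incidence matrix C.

y = (A:1, B:3, C:3, D:1, E:3, F:3)

Incidence matrix C (rows=places, cols=transitions):
        α    β    γ    δ    ε
    A  -3    3    0   -1    0
    B   0   -1    0    0   -3
    C   1    0    0    0    0
    D   0    0    3   -2    0
    E   0    0   -3    1    0
    F   0    0    2    0    3

Candidate y = [1, 3, 3, 1, 3, 3]; check y·C column-wise:
  col α: 1·-3 + 3·0 + 3·1 + 1·0 + 3·0 + 3·0 = 0
  col β: 1·3 + 3·-1 + 3·0 + 1·0 + 3·0 + 3·0 = 0
  col γ: 1·0 + 3·0 + 3·0 + 1·3 + 3·-3 + 3·2 = 0
  col δ: 1·-1 + 3·0 + 3·0 + 1·-2 + 3·1 + 3·0 = 0
  col ε: 1·0 + 3·-3 + 3·0 + 1·0 + 3·0 + 3·3 = 0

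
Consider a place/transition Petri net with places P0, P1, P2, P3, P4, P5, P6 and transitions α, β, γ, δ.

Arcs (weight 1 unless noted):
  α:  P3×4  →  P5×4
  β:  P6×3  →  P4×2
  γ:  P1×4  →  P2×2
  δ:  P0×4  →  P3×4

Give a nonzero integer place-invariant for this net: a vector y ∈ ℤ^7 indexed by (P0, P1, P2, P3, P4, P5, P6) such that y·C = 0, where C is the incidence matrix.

Incidence matrix C (rows=places, cols=transitions):
        α    β    γ    δ
   P0   0    0    0   -4
   P1   0    0   -4    0
   P2   0    0    2    0
   P3  -4    0    0    4
   P4   0    2    0    0
   P5   4    0    0    0
   P6   0   -3    0    0

Candidate y = [0, 1, 2, 0, 0, 0, 0]; check y·C column-wise:
  col α: 1·0 + 2·0 + 0·-4 + 0·4 = 0
  col β: 1·0 + 2·0 + 0·2 + 0·-3 = 0
  col γ: 1·-4 + 2·2 = 0
  col δ: 0·-4 + 1·0 + 2·0 + 0·4 = 0

y = (P0:0, P1:1, P2:2, P3:0, P4:0, P5:0, P6:0)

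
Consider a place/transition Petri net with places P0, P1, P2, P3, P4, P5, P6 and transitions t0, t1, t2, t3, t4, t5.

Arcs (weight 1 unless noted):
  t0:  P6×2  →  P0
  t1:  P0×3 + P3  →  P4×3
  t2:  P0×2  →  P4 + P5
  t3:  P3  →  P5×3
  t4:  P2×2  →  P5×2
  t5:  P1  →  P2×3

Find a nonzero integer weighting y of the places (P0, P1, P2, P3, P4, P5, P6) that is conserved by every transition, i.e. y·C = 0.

Incidence matrix C (rows=places, cols=transitions):
       t0   t1   t2   t3   t4   t5
   P0   1   -3   -2    0    0    0
   P1   0    0    0    0    0   -1
   P2   0    0    0    0   -2    3
   P3   0   -1    0   -1    0    0
   P4   0    3    1    0    0    0
   P5   0    0    1    3    2    0
   P6  -2    0    0    0    0    0

Candidate y = [2, 3, 1, 3, 3, 1, 1]; check y·C column-wise:
  col t0: 2·1 + 3·0 + 1·0 + 3·0 + 3·0 + 1·0 + 1·-2 = 0
  col t1: 2·-3 + 3·0 + 1·0 + 3·-1 + 3·3 + 1·0 + 1·0 = 0
  col t2: 2·-2 + 3·0 + 1·0 + 3·0 + 3·1 + 1·1 + 1·0 = 0
  col t3: 2·0 + 3·0 + 1·0 + 3·-1 + 3·0 + 1·3 + 1·0 = 0
  col t4: 2·0 + 3·0 + 1·-2 + 3·0 + 3·0 + 1·2 + 1·0 = 0
  col t5: 2·0 + 3·-1 + 1·3 + 3·0 + 3·0 + 1·0 + 1·0 = 0

y = (P0:2, P1:3, P2:1, P3:3, P4:3, P5:1, P6:1)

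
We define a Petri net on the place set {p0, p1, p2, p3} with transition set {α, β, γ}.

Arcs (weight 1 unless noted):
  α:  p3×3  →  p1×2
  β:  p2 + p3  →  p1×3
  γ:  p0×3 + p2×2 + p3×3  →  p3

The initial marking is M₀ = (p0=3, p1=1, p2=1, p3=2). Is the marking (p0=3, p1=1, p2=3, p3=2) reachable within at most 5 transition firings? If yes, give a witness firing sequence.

depth 0: 1 marking
depth 1: 2 markings reached so far
depth 2: 2 markings reached so far
(frontier empty at depth 2; search complete)
target is not among the 2 markings reachable within 5 steps

NO — not reachable within 5 firings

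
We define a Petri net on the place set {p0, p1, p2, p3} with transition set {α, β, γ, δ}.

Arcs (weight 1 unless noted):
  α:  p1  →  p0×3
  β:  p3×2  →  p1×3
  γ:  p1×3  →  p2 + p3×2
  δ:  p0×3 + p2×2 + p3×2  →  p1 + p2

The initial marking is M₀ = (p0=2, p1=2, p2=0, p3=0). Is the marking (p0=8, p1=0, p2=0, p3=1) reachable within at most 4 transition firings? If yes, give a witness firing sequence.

depth 0: 1 marking
depth 1: 2 markings reached so far
depth 2: 3 markings reached so far
depth 3: 3 markings reached so far
(frontier empty at depth 3; search complete)
target is not among the 3 markings reachable within 4 steps

NO — not reachable within 4 firings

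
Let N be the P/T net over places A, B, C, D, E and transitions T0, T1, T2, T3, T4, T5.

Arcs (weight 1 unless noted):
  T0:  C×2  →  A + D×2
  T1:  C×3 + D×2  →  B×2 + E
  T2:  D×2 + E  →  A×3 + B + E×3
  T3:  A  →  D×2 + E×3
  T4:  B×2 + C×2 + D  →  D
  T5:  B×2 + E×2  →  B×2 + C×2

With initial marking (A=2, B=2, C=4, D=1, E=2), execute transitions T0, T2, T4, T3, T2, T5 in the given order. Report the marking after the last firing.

(A=8, B=2, C=2, D=1, E=7)

step 1: fire T0:  (A=2, B=2, C=4, D=1, E=2) → (A=3, B=2, C=2, D=3, E=2)
step 2: fire T2:  (A=3, B=2, C=2, D=3, E=2) → (A=6, B=3, C=2, D=1, E=4)
step 3: fire T4:  (A=6, B=3, C=2, D=1, E=4) → (A=6, B=1, C=0, D=1, E=4)
step 4: fire T3:  (A=6, B=1, C=0, D=1, E=4) → (A=5, B=1, C=0, D=3, E=7)
step 5: fire T2:  (A=5, B=1, C=0, D=3, E=7) → (A=8, B=2, C=0, D=1, E=9)
step 6: fire T5:  (A=8, B=2, C=0, D=1, E=9) → (A=8, B=2, C=2, D=1, E=7)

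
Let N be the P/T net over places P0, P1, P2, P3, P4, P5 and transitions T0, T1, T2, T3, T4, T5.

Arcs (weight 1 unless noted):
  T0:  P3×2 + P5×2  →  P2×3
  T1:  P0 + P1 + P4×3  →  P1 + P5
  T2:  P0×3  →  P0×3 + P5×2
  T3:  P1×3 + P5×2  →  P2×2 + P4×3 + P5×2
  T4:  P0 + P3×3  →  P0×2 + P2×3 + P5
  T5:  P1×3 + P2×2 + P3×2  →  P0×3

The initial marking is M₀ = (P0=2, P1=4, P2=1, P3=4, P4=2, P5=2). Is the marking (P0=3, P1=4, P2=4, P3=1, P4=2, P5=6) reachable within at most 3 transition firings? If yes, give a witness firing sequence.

depth 0: 1 marking
depth 1: 4 markings reached so far
depth 2: 9 markings reached so far
depth 3: 14 markings reached so far
target is not among the 14 markings reachable within 3 steps

NO — not reachable within 3 firings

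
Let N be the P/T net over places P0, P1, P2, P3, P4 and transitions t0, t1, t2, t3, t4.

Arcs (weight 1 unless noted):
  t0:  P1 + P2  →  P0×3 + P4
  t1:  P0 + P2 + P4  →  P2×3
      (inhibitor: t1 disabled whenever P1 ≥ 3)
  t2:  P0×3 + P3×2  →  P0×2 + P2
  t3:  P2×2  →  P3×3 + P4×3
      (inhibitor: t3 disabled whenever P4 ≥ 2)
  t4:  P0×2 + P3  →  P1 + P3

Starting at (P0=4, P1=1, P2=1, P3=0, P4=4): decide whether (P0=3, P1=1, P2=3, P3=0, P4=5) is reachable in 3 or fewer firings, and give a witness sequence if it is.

depth 0: 1 marking
depth 1: 3 markings reached so far
depth 2: 5 markings reached so far
depth 3: 7 markings reached so far
target is not among the 7 markings reachable within 3 steps

NO — not reachable within 3 firings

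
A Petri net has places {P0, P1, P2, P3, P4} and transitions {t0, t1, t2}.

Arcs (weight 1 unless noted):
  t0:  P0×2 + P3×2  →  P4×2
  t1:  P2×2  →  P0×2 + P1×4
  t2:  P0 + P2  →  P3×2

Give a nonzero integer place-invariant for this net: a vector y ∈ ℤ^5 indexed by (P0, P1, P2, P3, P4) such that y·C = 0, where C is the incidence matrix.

y = (P0:1, P1:-2, P2:-3, P3:-1, P4:0)

Incidence matrix C (rows=places, cols=transitions):
       t0   t1   t2
   P0  -2    2   -1
   P1   0    4    0
   P2   0   -2   -1
   P3  -2    0    2
   P4   2    0    0

Candidate y = [1, -2, -3, -1, 0]; check y·C column-wise:
  col t0: 1·-2 + -2·0 + -3·0 + -1·-2 + 0·2 = 0
  col t1: 1·2 + -2·4 + -3·-2 + -1·0 = 0
  col t2: 1·-1 + -2·0 + -3·-1 + -1·2 = 0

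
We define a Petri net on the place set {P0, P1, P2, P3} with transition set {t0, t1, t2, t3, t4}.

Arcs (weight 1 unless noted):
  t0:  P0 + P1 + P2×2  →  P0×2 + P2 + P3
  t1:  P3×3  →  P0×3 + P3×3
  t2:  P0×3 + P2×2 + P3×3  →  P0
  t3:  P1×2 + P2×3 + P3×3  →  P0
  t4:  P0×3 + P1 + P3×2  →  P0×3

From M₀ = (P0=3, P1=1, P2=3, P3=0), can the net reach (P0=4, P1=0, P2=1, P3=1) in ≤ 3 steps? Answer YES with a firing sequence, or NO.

depth 0: 1 marking
depth 1: 2 markings reached so far
depth 2: 2 markings reached so far
(frontier empty at depth 2; search complete)
target is not among the 2 markings reachable within 3 steps

NO — not reachable within 3 firings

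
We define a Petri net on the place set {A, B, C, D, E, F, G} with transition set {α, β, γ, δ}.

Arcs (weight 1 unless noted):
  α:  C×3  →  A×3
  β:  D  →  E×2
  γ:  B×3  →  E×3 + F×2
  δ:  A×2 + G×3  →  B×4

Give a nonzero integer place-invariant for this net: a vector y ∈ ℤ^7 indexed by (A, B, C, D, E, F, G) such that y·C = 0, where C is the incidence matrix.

Incidence matrix C (rows=places, cols=transitions):
        α    β    γ    δ
    A   3    0    0   -2
    B   0    0   -3    4
    C  -3    0    0    0
    D   0   -1    0    0
    E   0    2    3    0
    F   0    0    2    0
    G   0    0    0   -3

Candidate y = [2, 1, 2, 2, 1, 0, 0]; check y·C column-wise:
  col α: 2·3 + 1·0 + 2·-3 + 2·0 + 1·0 = 0
  col β: 2·0 + 1·0 + 2·0 + 2·-1 + 1·2 = 0
  col γ: 2·0 + 1·-3 + 2·0 + 2·0 + 1·3 + 0·2 = 0
  col δ: 2·-2 + 1·4 + 2·0 + 2·0 + 1·0 + 0·-3 = 0

y = (A:2, B:1, C:2, D:2, E:1, F:0, G:0)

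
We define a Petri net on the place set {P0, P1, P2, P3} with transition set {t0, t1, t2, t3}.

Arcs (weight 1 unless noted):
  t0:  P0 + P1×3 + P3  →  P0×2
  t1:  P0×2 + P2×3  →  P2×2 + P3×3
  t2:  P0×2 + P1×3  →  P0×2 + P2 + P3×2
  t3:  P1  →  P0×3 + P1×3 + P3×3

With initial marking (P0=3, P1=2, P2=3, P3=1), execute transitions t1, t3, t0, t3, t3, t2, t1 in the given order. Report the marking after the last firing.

(P0=9, P1=2, P2=2, P3=17)

step 1: fire t1:  (P0=3, P1=2, P2=3, P3=1) → (P0=1, P1=2, P2=2, P3=4)
step 2: fire t3:  (P0=1, P1=2, P2=2, P3=4) → (P0=4, P1=4, P2=2, P3=7)
step 3: fire t0:  (P0=4, P1=4, P2=2, P3=7) → (P0=5, P1=1, P2=2, P3=6)
step 4: fire t3:  (P0=5, P1=1, P2=2, P3=6) → (P0=8, P1=3, P2=2, P3=9)
step 5: fire t3:  (P0=8, P1=3, P2=2, P3=9) → (P0=11, P1=5, P2=2, P3=12)
step 6: fire t2:  (P0=11, P1=5, P2=2, P3=12) → (P0=11, P1=2, P2=3, P3=14)
step 7: fire t1:  (P0=11, P1=2, P2=3, P3=14) → (P0=9, P1=2, P2=2, P3=17)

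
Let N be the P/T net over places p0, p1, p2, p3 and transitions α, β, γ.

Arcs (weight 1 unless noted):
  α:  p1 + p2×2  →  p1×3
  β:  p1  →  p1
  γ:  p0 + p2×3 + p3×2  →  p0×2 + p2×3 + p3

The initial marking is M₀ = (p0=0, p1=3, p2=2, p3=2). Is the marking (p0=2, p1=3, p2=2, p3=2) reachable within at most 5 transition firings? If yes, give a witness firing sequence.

depth 0: 1 marking
depth 1: 2 markings reached so far
depth 2: 2 markings reached so far
(frontier empty at depth 2; search complete)
target is not among the 2 markings reachable within 5 steps

NO — not reachable within 5 firings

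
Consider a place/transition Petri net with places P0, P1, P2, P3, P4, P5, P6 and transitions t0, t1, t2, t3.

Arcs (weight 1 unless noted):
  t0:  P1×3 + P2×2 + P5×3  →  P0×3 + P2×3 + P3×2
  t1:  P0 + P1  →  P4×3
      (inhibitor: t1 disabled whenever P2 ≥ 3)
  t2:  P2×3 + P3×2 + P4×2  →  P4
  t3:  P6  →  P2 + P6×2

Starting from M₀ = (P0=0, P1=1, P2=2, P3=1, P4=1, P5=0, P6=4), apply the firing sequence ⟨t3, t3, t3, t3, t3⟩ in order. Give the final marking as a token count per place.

(P0=0, P1=1, P2=7, P3=1, P4=1, P5=0, P6=9)

step 1: fire t3:  (P0=0, P1=1, P2=2, P3=1, P4=1, P5=0, P6=4) → (P0=0, P1=1, P2=3, P3=1, P4=1, P5=0, P6=5)
step 2: fire t3:  (P0=0, P1=1, P2=3, P3=1, P4=1, P5=0, P6=5) → (P0=0, P1=1, P2=4, P3=1, P4=1, P5=0, P6=6)
step 3: fire t3:  (P0=0, P1=1, P2=4, P3=1, P4=1, P5=0, P6=6) → (P0=0, P1=1, P2=5, P3=1, P4=1, P5=0, P6=7)
step 4: fire t3:  (P0=0, P1=1, P2=5, P3=1, P4=1, P5=0, P6=7) → (P0=0, P1=1, P2=6, P3=1, P4=1, P5=0, P6=8)
step 5: fire t3:  (P0=0, P1=1, P2=6, P3=1, P4=1, P5=0, P6=8) → (P0=0, P1=1, P2=7, P3=1, P4=1, P5=0, P6=9)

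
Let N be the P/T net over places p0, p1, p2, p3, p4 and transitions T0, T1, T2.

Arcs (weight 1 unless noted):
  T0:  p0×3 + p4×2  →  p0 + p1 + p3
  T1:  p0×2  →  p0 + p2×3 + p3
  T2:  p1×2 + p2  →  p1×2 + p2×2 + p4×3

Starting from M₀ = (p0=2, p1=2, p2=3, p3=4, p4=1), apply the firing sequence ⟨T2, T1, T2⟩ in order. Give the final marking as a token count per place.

(p0=1, p1=2, p2=8, p3=5, p4=7)

step 1: fire T2:  (p0=2, p1=2, p2=3, p3=4, p4=1) → (p0=2, p1=2, p2=4, p3=4, p4=4)
step 2: fire T1:  (p0=2, p1=2, p2=4, p3=4, p4=4) → (p0=1, p1=2, p2=7, p3=5, p4=4)
step 3: fire T2:  (p0=1, p1=2, p2=7, p3=5, p4=4) → (p0=1, p1=2, p2=8, p3=5, p4=7)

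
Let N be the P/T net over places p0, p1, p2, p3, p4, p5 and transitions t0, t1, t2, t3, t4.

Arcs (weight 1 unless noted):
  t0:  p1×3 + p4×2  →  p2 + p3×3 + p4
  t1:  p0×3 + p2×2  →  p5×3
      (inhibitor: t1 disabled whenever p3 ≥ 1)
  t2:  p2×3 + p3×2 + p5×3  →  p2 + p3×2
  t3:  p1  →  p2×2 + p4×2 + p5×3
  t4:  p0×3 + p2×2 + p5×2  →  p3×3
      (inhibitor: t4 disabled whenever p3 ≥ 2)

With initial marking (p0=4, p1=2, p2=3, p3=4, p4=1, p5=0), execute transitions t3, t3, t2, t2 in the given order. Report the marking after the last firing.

(p0=4, p1=0, p2=3, p3=4, p4=5, p5=0)

step 1: fire t3:  (p0=4, p1=2, p2=3, p3=4, p4=1, p5=0) → (p0=4, p1=1, p2=5, p3=4, p4=3, p5=3)
step 2: fire t3:  (p0=4, p1=1, p2=5, p3=4, p4=3, p5=3) → (p0=4, p1=0, p2=7, p3=4, p4=5, p5=6)
step 3: fire t2:  (p0=4, p1=0, p2=7, p3=4, p4=5, p5=6) → (p0=4, p1=0, p2=5, p3=4, p4=5, p5=3)
step 4: fire t2:  (p0=4, p1=0, p2=5, p3=4, p4=5, p5=3) → (p0=4, p1=0, p2=3, p3=4, p4=5, p5=0)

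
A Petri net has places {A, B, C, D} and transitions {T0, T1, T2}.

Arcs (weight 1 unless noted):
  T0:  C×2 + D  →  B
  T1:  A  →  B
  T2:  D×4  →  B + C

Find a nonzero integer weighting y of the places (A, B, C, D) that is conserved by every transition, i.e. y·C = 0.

y = (A:3, B:3, C:1, D:1)

Incidence matrix C (rows=places, cols=transitions):
       T0   T1   T2
    A   0   -1    0
    B   1    1    1
    C  -2    0    1
    D  -1    0   -4

Candidate y = [3, 3, 1, 1]; check y·C column-wise:
  col T0: 3·0 + 3·1 + 1·-2 + 1·-1 = 0
  col T1: 3·-1 + 3·1 + 1·0 + 1·0 = 0
  col T2: 3·0 + 3·1 + 1·1 + 1·-4 = 0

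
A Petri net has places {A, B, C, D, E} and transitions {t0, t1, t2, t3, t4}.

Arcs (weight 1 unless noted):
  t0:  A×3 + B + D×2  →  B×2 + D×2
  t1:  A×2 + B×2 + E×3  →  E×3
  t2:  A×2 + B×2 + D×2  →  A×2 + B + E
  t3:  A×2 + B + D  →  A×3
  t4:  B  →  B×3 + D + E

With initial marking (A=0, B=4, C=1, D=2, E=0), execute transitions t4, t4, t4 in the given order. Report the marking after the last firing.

(A=0, B=10, C=1, D=5, E=3)

step 1: fire t4:  (A=0, B=4, C=1, D=2, E=0) → (A=0, B=6, C=1, D=3, E=1)
step 2: fire t4:  (A=0, B=6, C=1, D=3, E=1) → (A=0, B=8, C=1, D=4, E=2)
step 3: fire t4:  (A=0, B=8, C=1, D=4, E=2) → (A=0, B=10, C=1, D=5, E=3)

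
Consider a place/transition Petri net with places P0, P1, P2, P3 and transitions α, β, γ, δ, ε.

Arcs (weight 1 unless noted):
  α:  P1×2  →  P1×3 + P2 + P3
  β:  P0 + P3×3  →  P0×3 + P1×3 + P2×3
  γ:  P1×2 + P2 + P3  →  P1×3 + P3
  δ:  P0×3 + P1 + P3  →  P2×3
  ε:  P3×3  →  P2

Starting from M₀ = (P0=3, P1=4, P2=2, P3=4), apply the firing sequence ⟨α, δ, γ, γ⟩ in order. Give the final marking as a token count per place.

(P0=0, P1=6, P2=4, P3=4)

step 1: fire α:  (P0=3, P1=4, P2=2, P3=4) → (P0=3, P1=5, P2=3, P3=5)
step 2: fire δ:  (P0=3, P1=5, P2=3, P3=5) → (P0=0, P1=4, P2=6, P3=4)
step 3: fire γ:  (P0=0, P1=4, P2=6, P3=4) → (P0=0, P1=5, P2=5, P3=4)
step 4: fire γ:  (P0=0, P1=5, P2=5, P3=4) → (P0=0, P1=6, P2=4, P3=4)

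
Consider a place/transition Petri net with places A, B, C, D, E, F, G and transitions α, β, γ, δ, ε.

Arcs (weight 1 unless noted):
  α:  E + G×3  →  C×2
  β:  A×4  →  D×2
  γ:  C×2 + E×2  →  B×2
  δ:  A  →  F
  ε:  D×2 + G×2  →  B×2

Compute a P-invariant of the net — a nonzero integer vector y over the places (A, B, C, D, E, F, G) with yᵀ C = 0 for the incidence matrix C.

Incidence matrix C (rows=places, cols=transitions):
        α    β    γ    δ    ε
    A   0   -4    0   -1    0
    B   0    0    2    0    2
    C   2    0   -2    0    0
    D   0    2    0    0   -2
    E  -1    0   -2    0    0
    F   0    0    0    1    0
    G  -3    0    0    0   -2

Candidate y = [3, 6, 2, 6, 4, 3, 0]; check y·C column-wise:
  col α: 3·0 + 6·0 + 2·2 + 6·0 + 4·-1 + 3·0 + 0·-3 = 0
  col β: 3·-4 + 6·0 + 2·0 + 6·2 + 4·0 + 3·0 = 0
  col γ: 3·0 + 6·2 + 2·-2 + 6·0 + 4·-2 + 3·0 = 0
  col δ: 3·-1 + 6·0 + 2·0 + 6·0 + 4·0 + 3·1 = 0
  col ε: 3·0 + 6·2 + 2·0 + 6·-2 + 4·0 + 3·0 + 0·-2 = 0

y = (A:3, B:6, C:2, D:6, E:4, F:3, G:0)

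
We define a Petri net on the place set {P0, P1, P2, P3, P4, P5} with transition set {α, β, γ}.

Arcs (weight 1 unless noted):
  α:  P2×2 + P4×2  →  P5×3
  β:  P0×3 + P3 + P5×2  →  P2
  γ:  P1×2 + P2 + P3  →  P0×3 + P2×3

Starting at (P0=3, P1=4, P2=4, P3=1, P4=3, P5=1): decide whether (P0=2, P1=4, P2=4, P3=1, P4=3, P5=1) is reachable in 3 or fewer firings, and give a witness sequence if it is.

NO — not reachable within 3 firings

depth 0: 1 marking
depth 1: 3 markings reached so far
depth 2: 5 markings reached so far
depth 3: 5 markings reached so far
(frontier empty at depth 3; search complete)
target is not among the 5 markings reachable within 3 steps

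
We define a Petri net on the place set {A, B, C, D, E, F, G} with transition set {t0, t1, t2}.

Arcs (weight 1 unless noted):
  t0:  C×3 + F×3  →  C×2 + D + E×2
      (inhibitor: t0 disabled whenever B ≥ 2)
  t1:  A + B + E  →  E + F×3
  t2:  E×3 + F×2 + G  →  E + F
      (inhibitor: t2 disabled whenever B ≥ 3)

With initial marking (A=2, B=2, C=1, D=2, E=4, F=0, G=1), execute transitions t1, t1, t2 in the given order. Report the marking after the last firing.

(A=0, B=0, C=1, D=2, E=2, F=5, G=0)

step 1: fire t1:  (A=2, B=2, C=1, D=2, E=4, F=0, G=1) → (A=1, B=1, C=1, D=2, E=4, F=3, G=1)
step 2: fire t1:  (A=1, B=1, C=1, D=2, E=4, F=3, G=1) → (A=0, B=0, C=1, D=2, E=4, F=6, G=1)
step 3: fire t2:  (A=0, B=0, C=1, D=2, E=4, F=6, G=1) → (A=0, B=0, C=1, D=2, E=2, F=5, G=0)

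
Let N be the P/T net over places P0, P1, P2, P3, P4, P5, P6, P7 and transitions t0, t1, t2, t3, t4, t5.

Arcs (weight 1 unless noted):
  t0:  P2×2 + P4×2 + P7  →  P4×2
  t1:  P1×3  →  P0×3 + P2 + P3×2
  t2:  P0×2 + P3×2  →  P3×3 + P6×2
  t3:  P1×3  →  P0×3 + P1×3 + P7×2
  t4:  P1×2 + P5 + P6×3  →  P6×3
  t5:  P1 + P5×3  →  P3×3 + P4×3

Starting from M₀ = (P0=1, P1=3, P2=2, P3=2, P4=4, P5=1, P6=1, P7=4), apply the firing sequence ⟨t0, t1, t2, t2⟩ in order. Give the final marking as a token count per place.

(P0=0, P1=0, P2=1, P3=6, P4=4, P5=1, P6=5, P7=3)

step 1: fire t0:  (P0=1, P1=3, P2=2, P3=2, P4=4, P5=1, P6=1, P7=4) → (P0=1, P1=3, P2=0, P3=2, P4=4, P5=1, P6=1, P7=3)
step 2: fire t1:  (P0=1, P1=3, P2=0, P3=2, P4=4, P5=1, P6=1, P7=3) → (P0=4, P1=0, P2=1, P3=4, P4=4, P5=1, P6=1, P7=3)
step 3: fire t2:  (P0=4, P1=0, P2=1, P3=4, P4=4, P5=1, P6=1, P7=3) → (P0=2, P1=0, P2=1, P3=5, P4=4, P5=1, P6=3, P7=3)
step 4: fire t2:  (P0=2, P1=0, P2=1, P3=5, P4=4, P5=1, P6=3, P7=3) → (P0=0, P1=0, P2=1, P3=6, P4=4, P5=1, P6=5, P7=3)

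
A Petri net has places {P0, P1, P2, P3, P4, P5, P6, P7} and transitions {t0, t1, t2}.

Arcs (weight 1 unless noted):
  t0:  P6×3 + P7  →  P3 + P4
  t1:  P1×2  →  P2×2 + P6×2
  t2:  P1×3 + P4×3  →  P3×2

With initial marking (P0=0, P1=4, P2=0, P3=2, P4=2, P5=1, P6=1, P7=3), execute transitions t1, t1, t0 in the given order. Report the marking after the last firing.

(P0=0, P1=0, P2=4, P3=3, P4=3, P5=1, P6=2, P7=2)

step 1: fire t1:  (P0=0, P1=4, P2=0, P3=2, P4=2, P5=1, P6=1, P7=3) → (P0=0, P1=2, P2=2, P3=2, P4=2, P5=1, P6=3, P7=3)
step 2: fire t1:  (P0=0, P1=2, P2=2, P3=2, P4=2, P5=1, P6=3, P7=3) → (P0=0, P1=0, P2=4, P3=2, P4=2, P5=1, P6=5, P7=3)
step 3: fire t0:  (P0=0, P1=0, P2=4, P3=2, P4=2, P5=1, P6=5, P7=3) → (P0=0, P1=0, P2=4, P3=3, P4=3, P5=1, P6=2, P7=2)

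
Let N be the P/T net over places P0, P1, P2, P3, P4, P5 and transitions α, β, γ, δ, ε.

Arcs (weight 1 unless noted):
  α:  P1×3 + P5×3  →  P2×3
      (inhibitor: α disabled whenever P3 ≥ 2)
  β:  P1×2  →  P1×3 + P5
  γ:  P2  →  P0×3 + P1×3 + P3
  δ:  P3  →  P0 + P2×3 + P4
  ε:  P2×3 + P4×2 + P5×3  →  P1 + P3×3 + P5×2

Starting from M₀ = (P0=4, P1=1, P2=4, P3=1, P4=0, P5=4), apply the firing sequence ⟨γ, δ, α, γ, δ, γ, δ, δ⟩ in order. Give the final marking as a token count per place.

(P0=17, P1=7, P2=16, P3=0, P4=4, P5=1)

step 1: fire γ:  (P0=4, P1=1, P2=4, P3=1, P4=0, P5=4) → (P0=7, P1=4, P2=3, P3=2, P4=0, P5=4)
step 2: fire δ:  (P0=7, P1=4, P2=3, P3=2, P4=0, P5=4) → (P0=8, P1=4, P2=6, P3=1, P4=1, P5=4)
step 3: fire α:  (P0=8, P1=4, P2=6, P3=1, P4=1, P5=4) → (P0=8, P1=1, P2=9, P3=1, P4=1, P5=1)
step 4: fire γ:  (P0=8, P1=1, P2=9, P3=1, P4=1, P5=1) → (P0=11, P1=4, P2=8, P3=2, P4=1, P5=1)
step 5: fire δ:  (P0=11, P1=4, P2=8, P3=2, P4=1, P5=1) → (P0=12, P1=4, P2=11, P3=1, P4=2, P5=1)
step 6: fire γ:  (P0=12, P1=4, P2=11, P3=1, P4=2, P5=1) → (P0=15, P1=7, P2=10, P3=2, P4=2, P5=1)
step 7: fire δ:  (P0=15, P1=7, P2=10, P3=2, P4=2, P5=1) → (P0=16, P1=7, P2=13, P3=1, P4=3, P5=1)
step 8: fire δ:  (P0=16, P1=7, P2=13, P3=1, P4=3, P5=1) → (P0=17, P1=7, P2=16, P3=0, P4=4, P5=1)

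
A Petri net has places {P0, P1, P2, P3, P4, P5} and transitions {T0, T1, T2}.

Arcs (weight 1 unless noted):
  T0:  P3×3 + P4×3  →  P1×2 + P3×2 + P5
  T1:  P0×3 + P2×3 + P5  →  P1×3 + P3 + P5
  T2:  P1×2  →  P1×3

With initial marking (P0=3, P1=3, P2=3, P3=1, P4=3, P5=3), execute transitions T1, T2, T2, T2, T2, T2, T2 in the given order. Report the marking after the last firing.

(P0=0, P1=12, P2=0, P3=2, P4=3, P5=3)

step 1: fire T1:  (P0=3, P1=3, P2=3, P3=1, P4=3, P5=3) → (P0=0, P1=6, P2=0, P3=2, P4=3, P5=3)
step 2: fire T2:  (P0=0, P1=6, P2=0, P3=2, P4=3, P5=3) → (P0=0, P1=7, P2=0, P3=2, P4=3, P5=3)
step 3: fire T2:  (P0=0, P1=7, P2=0, P3=2, P4=3, P5=3) → (P0=0, P1=8, P2=0, P3=2, P4=3, P5=3)
step 4: fire T2:  (P0=0, P1=8, P2=0, P3=2, P4=3, P5=3) → (P0=0, P1=9, P2=0, P3=2, P4=3, P5=3)
step 5: fire T2:  (P0=0, P1=9, P2=0, P3=2, P4=3, P5=3) → (P0=0, P1=10, P2=0, P3=2, P4=3, P5=3)
step 6: fire T2:  (P0=0, P1=10, P2=0, P3=2, P4=3, P5=3) → (P0=0, P1=11, P2=0, P3=2, P4=3, P5=3)
step 7: fire T2:  (P0=0, P1=11, P2=0, P3=2, P4=3, P5=3) → (P0=0, P1=12, P2=0, P3=2, P4=3, P5=3)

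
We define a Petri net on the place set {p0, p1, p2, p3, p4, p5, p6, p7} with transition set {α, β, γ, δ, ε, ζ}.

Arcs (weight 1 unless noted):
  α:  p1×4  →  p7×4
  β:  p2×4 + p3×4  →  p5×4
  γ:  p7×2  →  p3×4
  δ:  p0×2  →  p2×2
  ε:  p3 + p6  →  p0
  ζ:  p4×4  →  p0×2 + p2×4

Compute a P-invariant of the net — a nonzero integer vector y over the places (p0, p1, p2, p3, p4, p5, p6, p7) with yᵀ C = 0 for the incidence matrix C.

Incidence matrix C (rows=places, cols=transitions):
        α    β    γ    δ    ε    ζ
   p0   0    0    0   -2    1    2
   p1  -4    0    0    0    0    0
   p2   0   -4    0    2    0    4
   p3   0   -4    4    0   -1    0
   p4   0    0    0    0    0   -4
   p5   0    4    0    0    0    0
   p6   0    0    0    0   -1    0
   p7   4    0   -2    0    0    0

Candidate y = [2, 0, 2, 0, 3, 2, 2, 0]; check y·C column-wise:
  col α: 2·0 + 0·-4 + 2·0 + 3·0 + 2·0 + 2·0 + 0·4 = 0
  col β: 2·0 + 2·-4 + 0·-4 + 3·0 + 2·4 + 2·0 = 0
  col γ: 2·0 + 2·0 + 0·4 + 3·0 + 2·0 + 2·0 + 0·-2 = 0
  col δ: 2·-2 + 2·2 + 3·0 + 2·0 + 2·0 = 0
  col ε: 2·1 + 2·0 + 0·-1 + 3·0 + 2·0 + 2·-1 = 0
  col ζ: 2·2 + 2·4 + 3·-4 + 2·0 + 2·0 = 0

y = (p0:2, p1:0, p2:2, p3:0, p4:3, p5:2, p6:2, p7:0)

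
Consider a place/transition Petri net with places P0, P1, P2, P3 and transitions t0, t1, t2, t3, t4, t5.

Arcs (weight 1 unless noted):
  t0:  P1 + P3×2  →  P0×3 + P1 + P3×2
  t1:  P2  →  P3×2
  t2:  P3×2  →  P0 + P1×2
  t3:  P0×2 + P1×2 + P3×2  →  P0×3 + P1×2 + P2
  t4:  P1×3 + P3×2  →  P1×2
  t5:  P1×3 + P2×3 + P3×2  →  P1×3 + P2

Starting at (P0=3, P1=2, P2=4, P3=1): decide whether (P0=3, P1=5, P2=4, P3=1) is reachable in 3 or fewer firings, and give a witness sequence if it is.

depth 0: 1 marking
depth 1: 2 markings reached so far
depth 2: 6 markings reached so far
depth 3: 13 markings reached so far
target is not among the 13 markings reachable within 3 steps

NO — not reachable within 3 firings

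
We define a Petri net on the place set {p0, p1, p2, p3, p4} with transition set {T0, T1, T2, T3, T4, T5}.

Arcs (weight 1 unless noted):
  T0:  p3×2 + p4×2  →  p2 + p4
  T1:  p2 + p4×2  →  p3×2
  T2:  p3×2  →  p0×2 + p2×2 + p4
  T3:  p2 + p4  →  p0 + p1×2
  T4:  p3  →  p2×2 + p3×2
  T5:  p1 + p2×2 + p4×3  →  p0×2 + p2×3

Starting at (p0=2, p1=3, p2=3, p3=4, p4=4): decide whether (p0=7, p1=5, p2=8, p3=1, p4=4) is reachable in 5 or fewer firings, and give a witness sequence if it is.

NO — not reachable within 5 firings

depth 0: 1 marking
depth 1: 7 markings reached so far
depth 2: 26 markings reached so far
depth 3: 62 markings reached so far
depth 4: 117 markings reached so far
depth 5: 194 markings reached so far
target is not among the 194 markings reachable within 5 steps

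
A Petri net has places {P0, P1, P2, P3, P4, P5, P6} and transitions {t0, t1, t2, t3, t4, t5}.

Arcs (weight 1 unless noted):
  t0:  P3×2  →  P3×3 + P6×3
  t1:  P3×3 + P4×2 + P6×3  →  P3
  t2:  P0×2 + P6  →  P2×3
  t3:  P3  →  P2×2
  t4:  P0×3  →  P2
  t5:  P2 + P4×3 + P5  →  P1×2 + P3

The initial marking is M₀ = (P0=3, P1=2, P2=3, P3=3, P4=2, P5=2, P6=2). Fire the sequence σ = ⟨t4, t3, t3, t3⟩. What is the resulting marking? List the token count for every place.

step 1: fire t4:  (P0=3, P1=2, P2=3, P3=3, P4=2, P5=2, P6=2) → (P0=0, P1=2, P2=4, P3=3, P4=2, P5=2, P6=2)
step 2: fire t3:  (P0=0, P1=2, P2=4, P3=3, P4=2, P5=2, P6=2) → (P0=0, P1=2, P2=6, P3=2, P4=2, P5=2, P6=2)
step 3: fire t3:  (P0=0, P1=2, P2=6, P3=2, P4=2, P5=2, P6=2) → (P0=0, P1=2, P2=8, P3=1, P4=2, P5=2, P6=2)
step 4: fire t3:  (P0=0, P1=2, P2=8, P3=1, P4=2, P5=2, P6=2) → (P0=0, P1=2, P2=10, P3=0, P4=2, P5=2, P6=2)

(P0=0, P1=2, P2=10, P3=0, P4=2, P5=2, P6=2)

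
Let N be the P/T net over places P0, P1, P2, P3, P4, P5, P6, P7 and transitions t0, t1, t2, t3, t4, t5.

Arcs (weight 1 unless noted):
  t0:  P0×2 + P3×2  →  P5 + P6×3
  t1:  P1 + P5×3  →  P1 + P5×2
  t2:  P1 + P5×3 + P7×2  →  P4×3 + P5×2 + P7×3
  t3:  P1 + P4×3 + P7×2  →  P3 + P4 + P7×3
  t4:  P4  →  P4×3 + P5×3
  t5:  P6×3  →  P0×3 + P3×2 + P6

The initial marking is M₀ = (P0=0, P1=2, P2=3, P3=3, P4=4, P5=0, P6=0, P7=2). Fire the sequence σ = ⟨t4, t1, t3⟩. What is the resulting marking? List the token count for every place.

(P0=0, P1=1, P2=3, P3=4, P4=4, P5=2, P6=0, P7=3)

step 1: fire t4:  (P0=0, P1=2, P2=3, P3=3, P4=4, P5=0, P6=0, P7=2) → (P0=0, P1=2, P2=3, P3=3, P4=6, P5=3, P6=0, P7=2)
step 2: fire t1:  (P0=0, P1=2, P2=3, P3=3, P4=6, P5=3, P6=0, P7=2) → (P0=0, P1=2, P2=3, P3=3, P4=6, P5=2, P6=0, P7=2)
step 3: fire t3:  (P0=0, P1=2, P2=3, P3=3, P4=6, P5=2, P6=0, P7=2) → (P0=0, P1=1, P2=3, P3=4, P4=4, P5=2, P6=0, P7=3)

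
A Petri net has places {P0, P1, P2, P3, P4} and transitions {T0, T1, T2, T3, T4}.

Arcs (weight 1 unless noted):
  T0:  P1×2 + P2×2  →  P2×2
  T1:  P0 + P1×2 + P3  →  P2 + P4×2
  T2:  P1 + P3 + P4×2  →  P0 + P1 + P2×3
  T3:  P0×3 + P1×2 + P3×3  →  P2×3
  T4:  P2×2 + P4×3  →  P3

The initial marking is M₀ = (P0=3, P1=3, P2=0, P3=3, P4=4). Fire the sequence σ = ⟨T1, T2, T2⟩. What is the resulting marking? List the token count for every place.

(P0=4, P1=1, P2=7, P3=0, P4=2)

step 1: fire T1:  (P0=3, P1=3, P2=0, P3=3, P4=4) → (P0=2, P1=1, P2=1, P3=2, P4=6)
step 2: fire T2:  (P0=2, P1=1, P2=1, P3=2, P4=6) → (P0=3, P1=1, P2=4, P3=1, P4=4)
step 3: fire T2:  (P0=3, P1=1, P2=4, P3=1, P4=4) → (P0=4, P1=1, P2=7, P3=0, P4=2)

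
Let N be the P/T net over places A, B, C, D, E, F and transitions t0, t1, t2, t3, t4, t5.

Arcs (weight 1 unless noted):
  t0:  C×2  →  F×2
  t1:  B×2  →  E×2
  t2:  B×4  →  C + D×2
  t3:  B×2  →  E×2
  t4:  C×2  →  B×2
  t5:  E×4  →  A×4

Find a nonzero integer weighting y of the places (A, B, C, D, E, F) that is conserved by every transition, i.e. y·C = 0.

y = (A:2, B:2, C:2, D:3, E:2, F:2)

Incidence matrix C (rows=places, cols=transitions):
       t0   t1   t2   t3   t4   t5
    A   0    0    0    0    0    4
    B   0   -2   -4   -2    2    0
    C  -2    0    1    0   -2    0
    D   0    0    2    0    0    0
    E   0    2    0    2    0   -4
    F   2    0    0    0    0    0

Candidate y = [2, 2, 2, 3, 2, 2]; check y·C column-wise:
  col t0: 2·0 + 2·0 + 2·-2 + 3·0 + 2·0 + 2·2 = 0
  col t1: 2·0 + 2·-2 + 2·0 + 3·0 + 2·2 + 2·0 = 0
  col t2: 2·0 + 2·-4 + 2·1 + 3·2 + 2·0 + 2·0 = 0
  col t3: 2·0 + 2·-2 + 2·0 + 3·0 + 2·2 + 2·0 = 0
  col t4: 2·0 + 2·2 + 2·-2 + 3·0 + 2·0 + 2·0 = 0
  col t5: 2·4 + 2·0 + 2·0 + 3·0 + 2·-4 + 2·0 = 0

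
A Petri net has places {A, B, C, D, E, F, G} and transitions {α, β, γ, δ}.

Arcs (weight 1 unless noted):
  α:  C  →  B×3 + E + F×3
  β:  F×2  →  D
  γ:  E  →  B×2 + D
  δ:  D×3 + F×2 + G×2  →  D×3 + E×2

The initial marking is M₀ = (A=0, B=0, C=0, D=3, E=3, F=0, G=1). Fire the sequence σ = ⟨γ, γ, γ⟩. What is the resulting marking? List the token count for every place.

step 1: fire γ:  (A=0, B=0, C=0, D=3, E=3, F=0, G=1) → (A=0, B=2, C=0, D=4, E=2, F=0, G=1)
step 2: fire γ:  (A=0, B=2, C=0, D=4, E=2, F=0, G=1) → (A=0, B=4, C=0, D=5, E=1, F=0, G=1)
step 3: fire γ:  (A=0, B=4, C=0, D=5, E=1, F=0, G=1) → (A=0, B=6, C=0, D=6, E=0, F=0, G=1)

(A=0, B=6, C=0, D=6, E=0, F=0, G=1)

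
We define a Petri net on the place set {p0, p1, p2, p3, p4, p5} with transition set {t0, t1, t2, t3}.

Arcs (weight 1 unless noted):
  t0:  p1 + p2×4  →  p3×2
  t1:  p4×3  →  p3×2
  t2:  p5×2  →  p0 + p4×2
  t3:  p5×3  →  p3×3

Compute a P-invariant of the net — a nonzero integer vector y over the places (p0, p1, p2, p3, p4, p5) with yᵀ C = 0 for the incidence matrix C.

y = (p0:0, p1:4, p2:-1, p3:0, p4:0, p5:0)

Incidence matrix C (rows=places, cols=transitions):
       t0   t1   t2   t3
   p0   0    0    1    0
   p1  -1    0    0    0
   p2  -4    0    0    0
   p3   2    2    0    3
   p4   0   -3    2    0
   p5   0    0   -2   -3

Candidate y = [0, 4, -1, 0, 0, 0]; check y·C column-wise:
  col t0: 4·-1 + -1·-4 + 0·2 = 0
  col t1: 4·0 + -1·0 + 0·2 + 0·-3 = 0
  col t2: 0·1 + 4·0 + -1·0 + 0·2 + 0·-2 = 0
  col t3: 4·0 + -1·0 + 0·3 + 0·-3 = 0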